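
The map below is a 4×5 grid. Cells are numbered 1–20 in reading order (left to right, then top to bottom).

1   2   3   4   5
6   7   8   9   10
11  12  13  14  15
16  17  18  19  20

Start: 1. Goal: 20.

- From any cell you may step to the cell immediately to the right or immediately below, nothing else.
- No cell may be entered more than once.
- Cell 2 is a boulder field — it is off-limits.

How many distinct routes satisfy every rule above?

15

A right/down-only route from 1 to 20 makes exactly 3 down-moves and 4 right-moves in some order.
With no other constraints that would be C(7,3) = 35 routes.
Subtract routes through each blocked cell (inclusion–exclusion for overlaps): − through 2: 20 → 15.
That gives 15 routes.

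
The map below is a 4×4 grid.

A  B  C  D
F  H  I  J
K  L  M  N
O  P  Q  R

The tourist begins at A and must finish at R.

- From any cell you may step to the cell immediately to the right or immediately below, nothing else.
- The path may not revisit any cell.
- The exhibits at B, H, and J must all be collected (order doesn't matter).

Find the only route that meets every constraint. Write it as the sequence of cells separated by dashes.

Moves only go right or down, so the column and row indices never decrease.
Route from A: right to B, down to H, 2× right (reaching J), 2× down (reaching R) — 6 moves in all.
Check: all required cells visited.

A - B - H - I - J - N - R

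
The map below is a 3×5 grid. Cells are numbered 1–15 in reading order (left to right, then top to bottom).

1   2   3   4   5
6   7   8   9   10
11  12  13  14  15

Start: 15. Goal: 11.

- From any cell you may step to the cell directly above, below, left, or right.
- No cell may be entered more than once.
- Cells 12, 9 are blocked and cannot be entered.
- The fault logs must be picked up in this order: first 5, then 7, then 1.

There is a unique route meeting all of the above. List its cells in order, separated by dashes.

15 - 10 - 5 - 4 - 3 - 8 - 7 - 2 - 1 - 6 - 11

The waypoints must appear in the order 5, 7, 1, with no cell reused.
Route from 15: up 2 to 5, left 2 to 3, down 1 to 8, left 1 to 7, up 1 to 2, left 1 to 1, down 2 to 11 — 10 moves in all.
Check: order respected (5 at step 2, 7 at step 6, 1 at step 8).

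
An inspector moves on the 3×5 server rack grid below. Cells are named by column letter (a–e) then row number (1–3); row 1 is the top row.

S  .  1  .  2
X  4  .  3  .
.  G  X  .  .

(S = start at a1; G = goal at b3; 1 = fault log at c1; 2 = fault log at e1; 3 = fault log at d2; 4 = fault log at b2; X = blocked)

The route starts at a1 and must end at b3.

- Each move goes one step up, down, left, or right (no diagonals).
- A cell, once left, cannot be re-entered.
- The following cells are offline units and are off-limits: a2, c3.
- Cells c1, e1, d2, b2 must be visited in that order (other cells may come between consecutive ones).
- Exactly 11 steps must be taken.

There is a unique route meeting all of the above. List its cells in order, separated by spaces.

a1 b1 c1 d1 e1 e2 e3 d3 d2 c2 b2 b3

The waypoints must appear in the order c1, e1, d2, b2, with no cell reused.
Route from a1: 4× right (reaching e1), 2× down (reaching e3), left to d3, up to d2, 2× left (reaching b2), down to b3 — 11 moves in all.
Check: order respected (1 at step 2, 2 at step 4, 3 at step 8, 4 at step 10); 11 moves as required.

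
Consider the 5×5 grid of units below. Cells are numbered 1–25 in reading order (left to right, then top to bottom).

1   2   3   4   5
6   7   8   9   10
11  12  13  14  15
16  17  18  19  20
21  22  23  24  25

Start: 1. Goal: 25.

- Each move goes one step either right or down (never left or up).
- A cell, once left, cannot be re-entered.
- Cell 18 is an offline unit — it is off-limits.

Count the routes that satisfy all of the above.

A right/down-only route from 1 to 25 makes exactly 4 down-moves and 4 right-moves in some order.
With no other constraints that would be C(8,4) = 70 routes.
Subtract routes through each blocked cell (inclusion–exclusion for overlaps): − through 18: 30 → 40.
That gives 40 routes.

40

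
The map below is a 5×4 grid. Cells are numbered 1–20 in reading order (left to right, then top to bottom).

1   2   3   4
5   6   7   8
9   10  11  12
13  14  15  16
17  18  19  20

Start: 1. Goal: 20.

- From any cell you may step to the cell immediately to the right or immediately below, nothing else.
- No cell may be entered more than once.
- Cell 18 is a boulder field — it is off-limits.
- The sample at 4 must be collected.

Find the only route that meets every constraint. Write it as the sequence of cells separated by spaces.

1 2 3 4 8 12 16 20

Moves only go right or down, so the column and row indices never decrease.
Route from 1: right 3 to 4, down 4 to 20 — 7 moves in all.
Check: all required cells visited.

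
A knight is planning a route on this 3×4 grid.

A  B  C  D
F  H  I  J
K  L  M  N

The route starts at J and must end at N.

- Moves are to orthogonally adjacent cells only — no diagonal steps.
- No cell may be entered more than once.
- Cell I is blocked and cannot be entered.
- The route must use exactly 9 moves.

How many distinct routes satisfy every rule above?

3

Need simple routes of exactly 9 moves from J to N (Manhattan distance 1, so 4 moves are spent on a detour and 4 undoing it).
Enumerating: J D C B H F K L M N | J D C B A F K L M N | J D C B A F H L M N.
That gives 3 routes.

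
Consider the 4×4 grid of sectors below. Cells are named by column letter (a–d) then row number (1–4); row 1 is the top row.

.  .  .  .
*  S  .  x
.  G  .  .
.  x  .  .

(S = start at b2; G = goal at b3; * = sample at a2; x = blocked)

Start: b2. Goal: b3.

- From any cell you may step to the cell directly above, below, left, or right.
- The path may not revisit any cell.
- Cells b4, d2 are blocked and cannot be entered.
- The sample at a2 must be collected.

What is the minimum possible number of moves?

3

Any route passes through a2 somewhere between b2 and b3. Summing Manhattan distances along the two legs (b2 → a2 → b3) gives a lower bound of 1 + 2 = 3 moves.
A route of 3 moves achieves this: b2 → a2 → a3 → b3.
Since 3 matches the lower bound, it is optimal.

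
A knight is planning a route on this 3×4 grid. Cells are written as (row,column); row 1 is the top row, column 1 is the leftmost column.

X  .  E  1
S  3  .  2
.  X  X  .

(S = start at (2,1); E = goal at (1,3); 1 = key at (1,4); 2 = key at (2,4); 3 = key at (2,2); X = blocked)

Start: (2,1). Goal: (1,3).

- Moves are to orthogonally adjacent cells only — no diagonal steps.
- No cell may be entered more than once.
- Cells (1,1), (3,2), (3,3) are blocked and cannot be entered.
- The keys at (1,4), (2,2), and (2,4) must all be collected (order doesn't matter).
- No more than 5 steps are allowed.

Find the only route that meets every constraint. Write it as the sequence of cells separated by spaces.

(2,1) (2,2) (2,3) (2,4) (1,4) (1,3)

Any route must reach (1,4), (2,2), and (2,4) and still end at (1,3) within 5 moves, so the order of the required stops is forced.
Route from (2,1): 3× right (reaching (2,4)), up to (1,4), left to (1,3) — 5 moves in all.
Check: all required cells visited; 5 ≤ 5 moves.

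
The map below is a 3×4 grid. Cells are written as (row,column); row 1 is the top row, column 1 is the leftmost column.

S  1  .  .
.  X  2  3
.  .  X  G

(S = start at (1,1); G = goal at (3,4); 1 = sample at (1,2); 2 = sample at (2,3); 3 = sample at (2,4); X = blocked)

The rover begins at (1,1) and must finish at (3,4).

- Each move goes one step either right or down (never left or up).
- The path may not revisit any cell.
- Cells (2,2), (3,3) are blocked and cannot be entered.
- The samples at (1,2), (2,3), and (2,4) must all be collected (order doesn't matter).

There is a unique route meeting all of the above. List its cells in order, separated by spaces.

(1,1) (1,2) (1,3) (2,3) (2,4) (3,4)

Moves only go right or down, so the column and row indices never decrease.
Route from (1,1): 2× right (reaching (1,3)), down to (2,3), right to (2,4), down to (3,4) — 5 moves in all.
Check: all required cells visited.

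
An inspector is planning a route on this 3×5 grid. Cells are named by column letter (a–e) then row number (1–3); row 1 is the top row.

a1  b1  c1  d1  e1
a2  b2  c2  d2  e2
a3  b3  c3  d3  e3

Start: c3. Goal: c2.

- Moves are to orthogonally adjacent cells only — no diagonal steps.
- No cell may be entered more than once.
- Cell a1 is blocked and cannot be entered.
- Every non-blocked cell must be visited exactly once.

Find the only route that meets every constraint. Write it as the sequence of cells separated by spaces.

c3 b3 a3 a2 b2 b1 c1 d1 e1 e2 e3 d3 d2 c2

Need to visit all 14 open cells exactly once, starting at c3 and ending at c2.
Cell a2 has only two open neighbours (a3 and b2), so the path must pass straight through it: one of those is the cell it's entered from and the other is where it exits.
Route from c3: left 2 to a3, up 1 to a2, right 1 to b2, up 1 to b1, right 3 to e1, down 2 to e3, left 1 to d3, up 1 to d2, left 1 to c2 — 13 moves in all.
Check: all 14 open cells covered.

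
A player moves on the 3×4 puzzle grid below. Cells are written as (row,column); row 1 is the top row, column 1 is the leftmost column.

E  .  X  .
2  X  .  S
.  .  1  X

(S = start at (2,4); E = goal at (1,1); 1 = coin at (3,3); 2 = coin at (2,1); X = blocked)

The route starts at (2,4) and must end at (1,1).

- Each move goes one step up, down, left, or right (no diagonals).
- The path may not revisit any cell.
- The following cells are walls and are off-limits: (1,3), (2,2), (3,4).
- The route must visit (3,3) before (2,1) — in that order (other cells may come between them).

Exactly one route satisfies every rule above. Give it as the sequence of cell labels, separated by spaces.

The waypoints must appear in the order (3,3), (2,1), with no cell reused.
Route from (2,4): left to (2,3), down to (3,3), 2× left (reaching (3,1)), 2× up (reaching (1,1)) — 6 moves in all.
Check: order respected (1 at step 2, 2 at step 5).

(2,4) (2,3) (3,3) (3,2) (3,1) (2,1) (1,1)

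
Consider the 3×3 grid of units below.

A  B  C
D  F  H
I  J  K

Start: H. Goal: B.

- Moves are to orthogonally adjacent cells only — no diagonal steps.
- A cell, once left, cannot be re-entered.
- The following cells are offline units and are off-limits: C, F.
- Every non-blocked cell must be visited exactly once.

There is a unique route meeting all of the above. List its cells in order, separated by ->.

Need to visit all 7 open cells exactly once, starting at H and ending at B.
Cell I has only two open neighbours (D and J), so the path must pass straight through it: one of those is the cell it's entered from and the other is where it exits.
Route from H: down 1 to K, left 2 to I, up 2 to A, right 1 to B — 6 moves in all.
Check: all 7 open cells covered.

H -> K -> J -> I -> D -> A -> B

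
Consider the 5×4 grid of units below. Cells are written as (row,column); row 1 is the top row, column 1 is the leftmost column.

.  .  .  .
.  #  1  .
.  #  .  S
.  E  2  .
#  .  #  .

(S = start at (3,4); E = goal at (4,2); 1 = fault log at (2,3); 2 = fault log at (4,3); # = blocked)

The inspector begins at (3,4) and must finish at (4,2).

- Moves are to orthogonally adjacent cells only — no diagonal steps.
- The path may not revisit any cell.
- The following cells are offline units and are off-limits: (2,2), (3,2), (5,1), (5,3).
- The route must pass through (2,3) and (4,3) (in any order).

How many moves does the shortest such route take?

Any route passes through (2,3) and (4,3) in some order between (3,4) and (4,2). Summing Manhattan distances along each leg and taking the cheapest ordering ((3,4) → (2,3) → (4,3) → (4,2)) gives a lower bound of 2 + 2 + 1 = 5 moves.
A route of 5 moves achieves this: (3,4) → (2,4) → (2,3) → (3,3) → (4,3) → (4,2).
Since 5 matches the lower bound, it is optimal.

5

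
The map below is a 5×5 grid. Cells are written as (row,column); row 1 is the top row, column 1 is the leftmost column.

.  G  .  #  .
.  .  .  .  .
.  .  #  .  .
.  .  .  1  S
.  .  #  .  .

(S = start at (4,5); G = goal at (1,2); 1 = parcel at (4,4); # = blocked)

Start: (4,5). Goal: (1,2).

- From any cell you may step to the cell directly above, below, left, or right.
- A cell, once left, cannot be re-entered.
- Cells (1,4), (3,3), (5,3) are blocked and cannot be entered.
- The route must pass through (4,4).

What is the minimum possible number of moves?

6

Any route passes through (4,4) somewhere between (4,5) and (1,2). Summing Manhattan distances along the two legs ((4,5) → (4,4) → (1,2)) gives a lower bound of 1 + 5 = 6 moves.
A route of 6 moves achieves this: (4,5) → (4,4) → (3,4) → (2,4) → (2,3) → (1,3) → (1,2).
Since 6 matches the lower bound, it is optimal.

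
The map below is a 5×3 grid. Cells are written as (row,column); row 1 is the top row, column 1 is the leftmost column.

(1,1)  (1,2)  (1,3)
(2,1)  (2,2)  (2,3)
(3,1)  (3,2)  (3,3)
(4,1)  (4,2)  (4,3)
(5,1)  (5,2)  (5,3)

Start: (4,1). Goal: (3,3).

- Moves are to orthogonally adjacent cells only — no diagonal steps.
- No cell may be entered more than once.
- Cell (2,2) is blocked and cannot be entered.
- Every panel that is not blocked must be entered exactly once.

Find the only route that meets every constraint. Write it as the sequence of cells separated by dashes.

(4,1) - (5,1) - (5,2) - (5,3) - (4,3) - (4,2) - (3,2) - (3,1) - (2,1) - (1,1) - (1,2) - (1,3) - (2,3) - (3,3)

Need to visit all 14 open cells exactly once, starting at (4,1) and ending at (3,3).
Route from (4,1): down 1 to (5,1), right 2 to (5,3), up 1 to (4,3), left 1 to (4,2), up 1 to (3,2), left 1 to (3,1), up 2 to (1,1), right 2 to (1,3), down 2 to (3,3) — 13 moves in all.
Check: all 14 open cells covered.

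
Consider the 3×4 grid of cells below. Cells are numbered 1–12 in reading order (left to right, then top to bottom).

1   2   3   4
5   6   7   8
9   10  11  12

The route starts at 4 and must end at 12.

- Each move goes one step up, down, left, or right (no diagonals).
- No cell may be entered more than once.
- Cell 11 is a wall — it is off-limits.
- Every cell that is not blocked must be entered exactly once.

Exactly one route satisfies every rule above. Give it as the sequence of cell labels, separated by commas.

Need to visit all 11 open cells exactly once, starting at 4 and ending at 12.
Cell 10 has only two open neighbours (6 and 9), so the path must pass straight through it: one of those is the cell it's entered from and the other is where it exits.
Route from 4: left 3 to 1, down 2 to 9, right 1 to 10, up 1 to 6, right 2 to 8, down 1 to 12 — 10 moves in all.
Check: all 11 open cells covered.

4, 3, 2, 1, 5, 9, 10, 6, 7, 8, 12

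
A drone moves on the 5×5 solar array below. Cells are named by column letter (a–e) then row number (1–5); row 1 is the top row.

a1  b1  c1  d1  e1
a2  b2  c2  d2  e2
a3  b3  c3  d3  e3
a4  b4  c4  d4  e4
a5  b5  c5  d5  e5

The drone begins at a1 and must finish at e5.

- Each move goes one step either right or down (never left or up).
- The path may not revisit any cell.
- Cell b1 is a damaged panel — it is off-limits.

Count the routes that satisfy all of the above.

A right/down-only route from a1 to e5 makes exactly 4 down-moves and 4 right-moves in some order.
With no other constraints that would be C(8,4) = 70 routes.
Subtract routes through each blocked cell (inclusion–exclusion for overlaps): − through b1: 35 → 35.
That gives 35 routes.

35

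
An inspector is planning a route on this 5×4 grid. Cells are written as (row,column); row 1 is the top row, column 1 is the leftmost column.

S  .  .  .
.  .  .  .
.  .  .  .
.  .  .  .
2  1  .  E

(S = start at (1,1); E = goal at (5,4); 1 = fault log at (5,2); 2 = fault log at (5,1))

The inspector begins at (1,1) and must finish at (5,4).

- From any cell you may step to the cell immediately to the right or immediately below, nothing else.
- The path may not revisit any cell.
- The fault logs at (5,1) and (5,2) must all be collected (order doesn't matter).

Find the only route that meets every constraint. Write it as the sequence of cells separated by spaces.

Moves only go right or down, so the column and row indices never decrease.
Route from (1,1): down 4 to (5,1), right 3 to (5,4) — 7 moves in all.
Check: all required cells visited.

(1,1) (2,1) (3,1) (4,1) (5,1) (5,2) (5,3) (5,4)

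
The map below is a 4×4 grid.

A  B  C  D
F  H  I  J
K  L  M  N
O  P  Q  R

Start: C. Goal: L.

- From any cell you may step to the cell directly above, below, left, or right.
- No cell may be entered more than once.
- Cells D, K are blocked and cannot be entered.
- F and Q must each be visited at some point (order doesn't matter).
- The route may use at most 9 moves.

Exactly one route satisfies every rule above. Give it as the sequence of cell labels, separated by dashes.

C - B - A - F - H - I - M - Q - P - L

Any route must reach F and Q and still end at L within 9 moves, so the order of the required stops is forced.
Route from C: left 2 to A, down 1 to F, right 2 to I, down 2 to Q, left 1 to P, up 1 to L — 9 moves in all.
Check: all required cells visited; 9 ≤ 9 moves.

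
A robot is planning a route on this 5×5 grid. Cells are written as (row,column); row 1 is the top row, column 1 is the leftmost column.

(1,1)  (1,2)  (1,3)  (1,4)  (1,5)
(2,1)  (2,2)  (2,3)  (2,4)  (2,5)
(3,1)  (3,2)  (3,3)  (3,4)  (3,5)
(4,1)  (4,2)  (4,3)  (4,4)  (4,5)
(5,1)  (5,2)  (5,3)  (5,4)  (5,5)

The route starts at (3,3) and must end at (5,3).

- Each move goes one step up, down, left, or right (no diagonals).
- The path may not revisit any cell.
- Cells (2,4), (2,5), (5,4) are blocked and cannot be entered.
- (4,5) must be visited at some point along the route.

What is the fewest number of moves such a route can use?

6

Any route passes through (4,5) somewhere between (3,3) and (5,3). Summing Manhattan distances along the two legs ((3,3) → (4,5) → (5,3)) gives a lower bound of 3 + 3 = 6 moves.
A route of 6 moves achieves this: (3,3) → (3,4) → (3,5) → (4,5) → (4,4) → (4,3) → (5,3).
Since 6 matches the lower bound, it is optimal.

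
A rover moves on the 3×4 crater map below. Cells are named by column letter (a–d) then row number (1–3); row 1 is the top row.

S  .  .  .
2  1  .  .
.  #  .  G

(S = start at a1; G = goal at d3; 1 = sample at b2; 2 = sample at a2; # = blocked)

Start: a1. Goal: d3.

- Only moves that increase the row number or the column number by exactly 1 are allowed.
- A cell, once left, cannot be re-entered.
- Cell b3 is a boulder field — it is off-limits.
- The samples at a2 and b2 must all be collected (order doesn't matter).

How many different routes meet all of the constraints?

2

A right/down-only route from a1 to d3 makes exactly 2 down-moves and 3 right-moves in some order.
With no other constraints that would be C(5,2) = 10 routes.
A monotone route can only reach the required cells in the order a2, b2, so split there and multiply the segment counts (each segment already excludes blocked cells): a1→a2: 1; a2→b2: 1; b2→d3: 2; product = 2.
That gives 2 routes.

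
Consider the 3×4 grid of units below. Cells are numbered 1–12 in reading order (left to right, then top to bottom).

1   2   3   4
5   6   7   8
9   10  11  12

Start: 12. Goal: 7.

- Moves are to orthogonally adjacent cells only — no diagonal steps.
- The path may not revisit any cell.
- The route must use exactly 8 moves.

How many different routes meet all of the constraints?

7

Need simple routes of exactly 8 moves from 12 to 7 (Manhattan distance 2, so 3 moves are spent on a detour and 3 undoing it).
Enumerating: 12 8 4 3 2 6 10 11 7 | 12 8 4 3 2 1 5 6 7 | 12 11 10 6 2 3 4 8 7 | 12 11 10 6 5 1 2 3 7 | 12 11 10 9 5 1 2 6 7 | 12 11 10 9 5 1 2 3 7 | 12 11 10 9 5 6 2 3 7.
That gives 7 routes.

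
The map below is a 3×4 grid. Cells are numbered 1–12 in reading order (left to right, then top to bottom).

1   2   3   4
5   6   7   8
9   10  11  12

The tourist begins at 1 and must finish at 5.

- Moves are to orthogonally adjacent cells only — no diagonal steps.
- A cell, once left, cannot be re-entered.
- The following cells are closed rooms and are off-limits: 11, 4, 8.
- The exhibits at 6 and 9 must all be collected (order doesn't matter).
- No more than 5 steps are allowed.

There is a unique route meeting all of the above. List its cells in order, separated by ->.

1 -> 2 -> 6 -> 10 -> 9 -> 5

The budget equals the shortest possible length, so every move has to be on a shortest route through the required cells.
Route from 1: right to 2, 2× down (reaching 10), left to 9, up to 5 — 5 moves in all.
Check: all required cells visited; 5 ≤ 5 moves.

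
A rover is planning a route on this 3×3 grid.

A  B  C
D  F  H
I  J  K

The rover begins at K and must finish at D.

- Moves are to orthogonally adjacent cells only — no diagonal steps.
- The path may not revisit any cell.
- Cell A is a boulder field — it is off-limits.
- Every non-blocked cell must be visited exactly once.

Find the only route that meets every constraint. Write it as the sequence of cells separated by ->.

Need to visit all 8 open cells exactly once, starting at K and ending at D.
Cell I has only two open neighbours (D and J), so the path must pass straight through it: one of those is the cell it's entered from and the other is where it exits.
Route from K: up 2 to C, left 1 to B, down 2 to J, left 1 to I, up 1 to D — 7 moves in all.
Check: all 8 open cells covered.

K -> H -> C -> B -> F -> J -> I -> D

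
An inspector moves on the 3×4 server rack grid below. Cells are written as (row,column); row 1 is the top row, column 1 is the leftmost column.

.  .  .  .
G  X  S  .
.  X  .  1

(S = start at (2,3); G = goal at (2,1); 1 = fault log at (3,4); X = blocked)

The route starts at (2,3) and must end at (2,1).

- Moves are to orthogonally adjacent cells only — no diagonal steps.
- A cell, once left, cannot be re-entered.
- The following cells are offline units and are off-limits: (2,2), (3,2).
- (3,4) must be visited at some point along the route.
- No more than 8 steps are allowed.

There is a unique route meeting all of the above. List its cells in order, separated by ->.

(2,3) -> (3,3) -> (3,4) -> (2,4) -> (1,4) -> (1,3) -> (1,2) -> (1,1) -> (2,1)

The 8-move cap with required stops at (3,4) leaves no slack for detours.
Route from (2,3): down 1 to (3,3), right 1 to (3,4), up 2 to (1,4), left 3 to (1,1), down 1 to (2,1) — 8 moves in all.
Check: all required cells visited; 8 ≤ 8 moves.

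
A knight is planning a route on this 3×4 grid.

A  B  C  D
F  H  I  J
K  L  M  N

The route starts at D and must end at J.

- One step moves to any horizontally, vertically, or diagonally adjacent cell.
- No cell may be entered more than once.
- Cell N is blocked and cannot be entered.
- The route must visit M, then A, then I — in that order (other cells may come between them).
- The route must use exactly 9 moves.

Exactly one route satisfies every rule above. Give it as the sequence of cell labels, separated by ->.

D -> C -> H -> M -> L -> F -> A -> B -> I -> J

The waypoints must appear in the order M, A, I, with no cell reused.
Route from D: left to C, down-left to H, down-right to M, left to L, up-left to F, up to A, right to B, down-right to I, right to J — 9 moves in all.
Check: order respected (M at step 3, A at step 6, I at step 8); 9 moves as required.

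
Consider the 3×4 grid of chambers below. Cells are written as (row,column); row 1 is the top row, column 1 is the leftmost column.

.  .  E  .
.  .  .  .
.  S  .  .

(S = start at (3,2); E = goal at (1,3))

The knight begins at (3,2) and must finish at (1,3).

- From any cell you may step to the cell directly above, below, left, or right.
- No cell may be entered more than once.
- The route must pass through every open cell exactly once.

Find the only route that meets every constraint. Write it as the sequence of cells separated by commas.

Need to visit all 12 open cells exactly once, starting at (3,2) and ending at (1,3).
Cell (3,1) has only two open neighbours ((2,1) and (3,2)), so the path must pass straight through it: one of those is the cell it's entered from and the other is where it exits.
Route from (3,2): left to (3,1), 2× up (reaching (1,1)), right to (1,2), down to (2,2), right to (2,3), down to (3,3), right to (3,4), 2× up (reaching (1,4)), left to (1,3) — 11 moves in all.
Check: all 12 open cells covered.

(3,2), (3,1), (2,1), (1,1), (1,2), (2,2), (2,3), (3,3), (3,4), (2,4), (1,4), (1,3)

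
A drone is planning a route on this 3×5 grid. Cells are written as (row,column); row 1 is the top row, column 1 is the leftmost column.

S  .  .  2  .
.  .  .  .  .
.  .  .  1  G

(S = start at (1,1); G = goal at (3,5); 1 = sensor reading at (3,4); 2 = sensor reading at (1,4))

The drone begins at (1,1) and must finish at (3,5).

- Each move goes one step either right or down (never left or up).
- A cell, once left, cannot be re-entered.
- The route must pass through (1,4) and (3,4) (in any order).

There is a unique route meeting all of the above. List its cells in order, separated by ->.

Moves only go right or down, so the column and row indices never decrease.
Route from (1,1): 3× right (reaching (1,4)), 2× down (reaching (3,4)), right to (3,5) — 6 moves in all.
Check: all required cells visited.

(1,1) -> (1,2) -> (1,3) -> (1,4) -> (2,4) -> (3,4) -> (3,5)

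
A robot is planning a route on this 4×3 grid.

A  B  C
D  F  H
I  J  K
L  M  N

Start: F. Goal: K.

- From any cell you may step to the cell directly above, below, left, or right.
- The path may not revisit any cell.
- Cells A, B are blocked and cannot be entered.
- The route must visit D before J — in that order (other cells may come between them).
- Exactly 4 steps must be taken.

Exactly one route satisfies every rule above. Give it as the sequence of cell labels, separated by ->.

The waypoints must appear in the order D, J, with no cell reused.
Route from F: left 1 to D, down 1 to I, right 2 to K — 4 moves in all.
Check: order respected (D at step 1, J at step 3); 4 moves as required.

F -> D -> I -> J -> K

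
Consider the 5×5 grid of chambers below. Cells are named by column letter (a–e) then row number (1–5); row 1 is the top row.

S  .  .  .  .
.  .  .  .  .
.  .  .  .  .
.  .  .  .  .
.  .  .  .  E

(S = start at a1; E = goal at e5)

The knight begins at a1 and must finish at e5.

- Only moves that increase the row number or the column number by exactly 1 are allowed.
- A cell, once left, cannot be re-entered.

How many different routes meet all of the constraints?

70

A right/down-only route from a1 to e5 makes exactly 4 down-moves and 4 right-moves in some order.
With no other constraints that would be C(8,4) = 70 routes.
That gives 70 routes.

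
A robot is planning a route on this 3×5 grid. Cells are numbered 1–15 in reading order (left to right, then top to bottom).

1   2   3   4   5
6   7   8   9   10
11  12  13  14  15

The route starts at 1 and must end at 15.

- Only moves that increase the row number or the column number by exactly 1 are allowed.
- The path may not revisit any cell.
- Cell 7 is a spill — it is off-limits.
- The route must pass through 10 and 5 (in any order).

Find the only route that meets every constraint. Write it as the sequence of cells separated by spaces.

Moves only go right or down, so the column and row indices never decrease.
Route from 1: 4× right (reaching 5), 2× down (reaching 15) — 6 moves in all.
Check: all required cells visited.

1 2 3 4 5 10 15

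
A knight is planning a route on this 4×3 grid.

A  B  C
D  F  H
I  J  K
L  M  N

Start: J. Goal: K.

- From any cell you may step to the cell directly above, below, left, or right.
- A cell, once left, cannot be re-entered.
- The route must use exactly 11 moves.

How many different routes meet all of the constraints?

Need simple routes of exactly 11 moves from J to K (Manhattan distance 1, so 5 moves are spent on a detour and 5 undoing it).
Enumerating: J F H C B A D I L M N K.
That gives 1 route.

1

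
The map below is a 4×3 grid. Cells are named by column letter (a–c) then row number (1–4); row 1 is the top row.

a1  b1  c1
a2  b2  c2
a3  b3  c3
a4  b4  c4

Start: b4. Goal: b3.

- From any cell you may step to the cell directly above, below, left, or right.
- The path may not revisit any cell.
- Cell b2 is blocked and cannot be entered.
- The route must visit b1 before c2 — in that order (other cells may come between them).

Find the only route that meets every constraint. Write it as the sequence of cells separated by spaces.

The waypoints must appear in the order b1, c2, with no cell reused.
Route from b4: left to a4, 3× up (reaching a1), 2× right (reaching c1), 2× down (reaching c3), left to b3 — 9 moves in all.
Check: order respected (b1 at step 5, c2 at step 7).

b4 a4 a3 a2 a1 b1 c1 c2 c3 b3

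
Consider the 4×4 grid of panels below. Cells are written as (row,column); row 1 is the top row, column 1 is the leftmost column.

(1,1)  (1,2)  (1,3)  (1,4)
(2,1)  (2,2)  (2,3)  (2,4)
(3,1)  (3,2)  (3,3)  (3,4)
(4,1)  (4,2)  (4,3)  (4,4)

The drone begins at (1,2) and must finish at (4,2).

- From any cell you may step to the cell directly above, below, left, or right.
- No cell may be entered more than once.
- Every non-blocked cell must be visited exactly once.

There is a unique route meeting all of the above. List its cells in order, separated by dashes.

Need to visit all 16 open cells exactly once, starting at (1,2) and ending at (4,2).
Route from (1,2): left 1 to (1,1), down 1 to (2,1), right 2 to (2,3), up 1 to (1,3), right 1 to (1,4), down 3 to (4,4), left 1 to (4,3), up 1 to (3,3), left 2 to (3,1), down 1 to (4,1), right 1 to (4,2) — 15 moves in all.
Check: all 16 open cells covered.

(1,2) - (1,1) - (2,1) - (2,2) - (2,3) - (1,3) - (1,4) - (2,4) - (3,4) - (4,4) - (4,3) - (3,3) - (3,2) - (3,1) - (4,1) - (4,2)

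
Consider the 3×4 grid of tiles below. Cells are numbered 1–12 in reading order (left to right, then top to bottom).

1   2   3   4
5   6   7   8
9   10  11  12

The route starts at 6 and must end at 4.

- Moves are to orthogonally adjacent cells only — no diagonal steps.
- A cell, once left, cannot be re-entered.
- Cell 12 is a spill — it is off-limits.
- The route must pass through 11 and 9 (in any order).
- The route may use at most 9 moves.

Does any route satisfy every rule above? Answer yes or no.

One route that works: 6 → 5 → 9 → 10 → 11 → 7 → 3 → 4.

yes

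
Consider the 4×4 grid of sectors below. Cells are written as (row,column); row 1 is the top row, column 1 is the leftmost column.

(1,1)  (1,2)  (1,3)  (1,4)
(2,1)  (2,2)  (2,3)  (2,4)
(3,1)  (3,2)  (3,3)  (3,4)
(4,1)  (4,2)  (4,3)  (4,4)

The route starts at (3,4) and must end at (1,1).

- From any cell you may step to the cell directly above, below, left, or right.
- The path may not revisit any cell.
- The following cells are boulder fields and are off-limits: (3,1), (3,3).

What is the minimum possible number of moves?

The Manhattan distance from (3,4) to (1,1) is |3−1| + |4−1| = 5, so at least 5 moves are needed.
A route of 5 moves achieves this: (3,4) → (2,4) → (1,4) → (1,3) → (1,2) → (1,1).
Since 5 matches the lower bound, it is optimal.

5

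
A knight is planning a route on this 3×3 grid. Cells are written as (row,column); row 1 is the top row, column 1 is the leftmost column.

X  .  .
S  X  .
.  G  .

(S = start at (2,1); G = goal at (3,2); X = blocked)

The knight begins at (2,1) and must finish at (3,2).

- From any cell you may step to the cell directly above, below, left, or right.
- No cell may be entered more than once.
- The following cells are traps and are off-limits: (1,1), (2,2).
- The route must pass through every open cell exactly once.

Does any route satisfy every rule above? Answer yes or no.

Cell (1,2) has only one open neighbour but is neither the start nor the goal, so a Hamiltonian route would have to both enter and leave it through the same neighbour — impossible without revisiting.

no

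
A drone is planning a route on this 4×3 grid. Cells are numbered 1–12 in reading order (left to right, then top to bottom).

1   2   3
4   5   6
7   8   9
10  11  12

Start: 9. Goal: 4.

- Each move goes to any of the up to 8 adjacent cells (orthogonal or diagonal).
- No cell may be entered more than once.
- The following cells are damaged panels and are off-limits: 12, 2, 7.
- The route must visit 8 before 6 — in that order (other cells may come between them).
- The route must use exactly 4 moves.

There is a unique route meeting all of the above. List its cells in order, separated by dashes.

The waypoints must appear in the order 8, 6, with no cell reused.
Route from 9: left 1 to 8, up-right 1 to 6, left 2 to 4 — 4 moves in all.
Check: order respected (8 at step 1, 6 at step 2); 4 moves as required.

9 - 8 - 6 - 5 - 4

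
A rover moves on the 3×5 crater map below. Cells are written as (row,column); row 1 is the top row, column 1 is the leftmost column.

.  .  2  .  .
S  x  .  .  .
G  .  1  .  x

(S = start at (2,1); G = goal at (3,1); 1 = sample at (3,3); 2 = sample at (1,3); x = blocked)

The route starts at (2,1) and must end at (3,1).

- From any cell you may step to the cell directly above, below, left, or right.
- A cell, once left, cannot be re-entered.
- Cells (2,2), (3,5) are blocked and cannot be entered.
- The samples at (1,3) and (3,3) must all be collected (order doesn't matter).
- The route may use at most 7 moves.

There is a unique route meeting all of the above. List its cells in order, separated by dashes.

Any route must reach (1,3) and (3,3) and still end at (3,1) within 7 moves, so the order of the required stops is forced.
Route from (2,1): up to (1,1), 2× right (reaching (1,3)), 2× down (reaching (3,3)), 2× left (reaching (3,1)) — 7 moves in all.
Check: all required cells visited; 7 ≤ 7 moves.

(2,1) - (1,1) - (1,2) - (1,3) - (2,3) - (3,3) - (3,2) - (3,1)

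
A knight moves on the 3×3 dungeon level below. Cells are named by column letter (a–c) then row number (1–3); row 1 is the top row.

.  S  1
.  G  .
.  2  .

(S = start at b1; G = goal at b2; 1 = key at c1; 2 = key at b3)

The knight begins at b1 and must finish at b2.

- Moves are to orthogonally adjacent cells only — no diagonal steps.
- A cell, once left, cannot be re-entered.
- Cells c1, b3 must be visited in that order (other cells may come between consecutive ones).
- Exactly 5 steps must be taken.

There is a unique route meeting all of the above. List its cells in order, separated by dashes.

b1 - c1 - c2 - c3 - b3 - b2

The waypoints must appear in the order c1, b3, with no cell reused.
Route from b1: right to c1, 2× down (reaching c3), left to b3, up to b2 — 5 moves in all.
Check: order respected (1 at step 1, 2 at step 4); 5 moves as required.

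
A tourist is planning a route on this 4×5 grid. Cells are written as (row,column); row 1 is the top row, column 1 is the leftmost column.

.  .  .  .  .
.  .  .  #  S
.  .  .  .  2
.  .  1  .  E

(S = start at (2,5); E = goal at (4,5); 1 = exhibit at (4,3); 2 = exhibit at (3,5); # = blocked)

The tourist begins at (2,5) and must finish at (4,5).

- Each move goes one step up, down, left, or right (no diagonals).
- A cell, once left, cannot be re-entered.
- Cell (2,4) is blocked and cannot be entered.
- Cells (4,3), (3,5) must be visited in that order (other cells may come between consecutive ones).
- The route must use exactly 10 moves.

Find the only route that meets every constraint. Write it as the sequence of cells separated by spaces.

The waypoints must appear in the order (4,3), (3,5), with no cell reused.
Route from (2,5): up 1 to (1,5), left 2 to (1,3), down 3 to (4,3), right 1 to (4,4), up 1 to (3,4), right 1 to (3,5), down 1 to (4,5) — 10 moves in all.
Check: order respected (1 at step 6, 2 at step 9); 10 moves as required.

(2,5) (1,5) (1,4) (1,3) (2,3) (3,3) (4,3) (4,4) (3,4) (3,5) (4,5)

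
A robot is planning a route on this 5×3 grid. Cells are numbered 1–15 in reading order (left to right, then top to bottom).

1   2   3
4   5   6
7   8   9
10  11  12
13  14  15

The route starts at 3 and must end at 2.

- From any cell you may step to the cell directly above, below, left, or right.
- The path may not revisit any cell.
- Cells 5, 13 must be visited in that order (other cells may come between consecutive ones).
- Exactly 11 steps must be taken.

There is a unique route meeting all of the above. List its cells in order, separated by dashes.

The waypoints must appear in the order 5, 13, with no cell reused.
Route from 3: down to 6, left to 5, 3× down (reaching 14), left to 13, 4× up (reaching 1), right to 2 — 11 moves in all.
Check: order respected (5 at step 2, 13 at step 6); 11 moves as required.

3 - 6 - 5 - 8 - 11 - 14 - 13 - 10 - 7 - 4 - 1 - 2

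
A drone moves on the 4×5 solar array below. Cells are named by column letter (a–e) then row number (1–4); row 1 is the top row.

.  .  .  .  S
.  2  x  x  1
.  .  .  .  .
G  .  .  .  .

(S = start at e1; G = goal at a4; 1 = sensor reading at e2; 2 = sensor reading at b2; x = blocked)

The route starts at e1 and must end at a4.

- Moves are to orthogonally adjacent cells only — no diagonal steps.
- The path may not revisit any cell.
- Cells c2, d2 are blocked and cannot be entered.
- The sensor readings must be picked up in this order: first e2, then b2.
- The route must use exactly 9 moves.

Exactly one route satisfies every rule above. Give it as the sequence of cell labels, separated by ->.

e1 -> e2 -> e3 -> d3 -> c3 -> b3 -> b2 -> a2 -> a3 -> a4

The waypoints must appear in the order e2, b2, with no cell reused.
Route from e1: 2× down (reaching e3), 3× left (reaching b3), up to b2, left to a2, 2× down (reaching a4) — 9 moves in all.
Check: order respected (1 at step 1, 2 at step 6); 9 moves as required.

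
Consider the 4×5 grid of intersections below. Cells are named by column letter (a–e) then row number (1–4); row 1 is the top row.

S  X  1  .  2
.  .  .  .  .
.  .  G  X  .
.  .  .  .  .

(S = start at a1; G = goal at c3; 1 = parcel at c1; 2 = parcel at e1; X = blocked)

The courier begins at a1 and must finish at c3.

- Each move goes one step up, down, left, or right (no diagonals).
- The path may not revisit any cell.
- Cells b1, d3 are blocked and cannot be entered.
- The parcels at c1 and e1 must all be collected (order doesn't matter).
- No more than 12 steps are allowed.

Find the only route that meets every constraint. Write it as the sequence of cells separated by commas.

a1, a2, b2, c2, c1, d1, e1, e2, e3, e4, d4, c4, c3

Any route must reach c1 and e1 and still end at c3 within 12 moves, so the order of the required stops is forced.
Route from a1: down to a2, 2× right (reaching c2), up to c1, 2× right (reaching e1), 3× down (reaching e4), 2× left (reaching c4), up to c3 — 12 moves in all.
Check: all required cells visited; 12 ≤ 12 moves.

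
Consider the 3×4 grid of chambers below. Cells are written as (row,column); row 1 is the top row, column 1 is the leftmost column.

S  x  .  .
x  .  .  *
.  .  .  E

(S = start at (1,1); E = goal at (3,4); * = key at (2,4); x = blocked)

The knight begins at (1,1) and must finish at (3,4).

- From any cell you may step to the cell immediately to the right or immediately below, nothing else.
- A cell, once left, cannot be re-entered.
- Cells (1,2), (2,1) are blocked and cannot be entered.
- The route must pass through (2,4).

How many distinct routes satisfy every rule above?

A right/down-only route from (1,1) to (3,4) makes exactly 2 down-moves and 3 right-moves in some order.
With no other constraints that would be C(5,2) = 10 routes.
Split at (2,4) and multiply the segment counts (each segment already excludes blocked cells): (1,1)→(2,4): 0; (2,4)→(3,4): 1; product = 0.
No route satisfies every constraint, so the count is 0.

0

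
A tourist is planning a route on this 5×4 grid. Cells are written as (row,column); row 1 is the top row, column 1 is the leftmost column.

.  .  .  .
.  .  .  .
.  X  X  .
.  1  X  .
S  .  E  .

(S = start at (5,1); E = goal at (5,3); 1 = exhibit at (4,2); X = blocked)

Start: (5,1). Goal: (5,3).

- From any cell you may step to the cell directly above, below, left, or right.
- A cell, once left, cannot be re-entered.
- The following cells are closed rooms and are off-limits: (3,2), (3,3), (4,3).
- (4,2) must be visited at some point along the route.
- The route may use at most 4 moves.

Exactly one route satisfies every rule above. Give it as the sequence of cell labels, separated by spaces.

(5,1) (4,1) (4,2) (5,2) (5,3)

Any route must reach (4,2) and still end at (5,3) within 4 moves, so the order of the required stops is forced.
Route from (5,1): up to (4,1), right to (4,2), down to (5,2), right to (5,3) — 4 moves in all.
Check: all required cells visited; 4 ≤ 4 moves.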